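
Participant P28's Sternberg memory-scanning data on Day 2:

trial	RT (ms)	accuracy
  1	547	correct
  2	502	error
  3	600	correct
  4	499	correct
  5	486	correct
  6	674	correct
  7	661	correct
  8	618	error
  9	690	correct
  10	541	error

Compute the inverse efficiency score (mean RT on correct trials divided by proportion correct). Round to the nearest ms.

Correct trials (n=7): 547, 600, 499, 486, 674, 661, 690
Mean correct RT = 4157/7 = 593.8571 ms
Proportion correct = 7/10
IES = 593.8571 / (7/10) = 848.367 ms

848 ms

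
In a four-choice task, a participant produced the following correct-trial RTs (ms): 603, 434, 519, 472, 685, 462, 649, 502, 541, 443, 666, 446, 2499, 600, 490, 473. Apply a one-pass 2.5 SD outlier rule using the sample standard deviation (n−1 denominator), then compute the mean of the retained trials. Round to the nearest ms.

n = 16, ΣRT = 10484, M = 655.250
Σ(x−M)² = 3730575.00; s = √(3730575.00/15) = 498.703
Cutoffs: 655.250 ± 2.5·498.703 → [-591.5, 1902.0]
Outside: 2499 → excluded.
Retained (n=15): Σ = 7985, mean = 7985/15 = 532.333

532 ms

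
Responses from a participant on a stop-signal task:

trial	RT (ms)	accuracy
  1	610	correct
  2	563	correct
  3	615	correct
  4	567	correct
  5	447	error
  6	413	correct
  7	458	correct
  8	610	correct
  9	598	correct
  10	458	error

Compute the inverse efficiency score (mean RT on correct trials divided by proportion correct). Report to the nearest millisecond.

693 ms

Correct trials (n=8): 610, 563, 615, 567, 413, 458, 610, 598
Mean correct RT = 4434/8 = 554.2500 ms
Proportion correct = 8/10
IES = 554.2500 / (8/10) = 692.812 ms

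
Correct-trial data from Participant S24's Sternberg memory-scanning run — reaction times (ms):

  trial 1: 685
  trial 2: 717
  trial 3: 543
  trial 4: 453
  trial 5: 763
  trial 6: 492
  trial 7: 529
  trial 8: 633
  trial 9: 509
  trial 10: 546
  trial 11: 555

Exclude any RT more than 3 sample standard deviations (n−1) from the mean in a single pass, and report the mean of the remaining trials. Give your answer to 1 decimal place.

n = 11, ΣRT = 6425, M = 584.091
Σ(x−M)² = 100572.91; s = √(100572.91/10) = 100.286
Cutoffs: 584.091 ± 3·100.286 → [283.2, 884.9]
No RTs fall outside the cutoffs; all 11 retained. Mean = 6425/11 = 584.091

584.1 ms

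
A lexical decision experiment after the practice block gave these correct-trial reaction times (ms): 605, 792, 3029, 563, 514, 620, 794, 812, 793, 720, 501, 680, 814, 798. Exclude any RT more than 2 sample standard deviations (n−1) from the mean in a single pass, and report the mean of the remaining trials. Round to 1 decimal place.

n = 14, ΣRT = 12035, M = 859.643
Σ(x−M)² = 5237723.21; s = √(5237723.21/13) = 634.745
Cutoffs: 859.643 ± 2·634.745 → [-409.8, 2129.1]
Outside: 3029 → excluded.
Retained (n=13): Σ = 9006, mean = 9006/13 = 692.769

692.8 ms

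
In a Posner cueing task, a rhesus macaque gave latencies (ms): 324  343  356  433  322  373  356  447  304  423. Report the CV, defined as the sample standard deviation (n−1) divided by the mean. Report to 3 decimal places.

0.136

n = 10, Σ = 3681, M = 368.1000
Σ(x−M)² = 22576.900; s = √(22576.900/9) = 50.0854
CV = 50.0854 / 368.1000 = 0.13606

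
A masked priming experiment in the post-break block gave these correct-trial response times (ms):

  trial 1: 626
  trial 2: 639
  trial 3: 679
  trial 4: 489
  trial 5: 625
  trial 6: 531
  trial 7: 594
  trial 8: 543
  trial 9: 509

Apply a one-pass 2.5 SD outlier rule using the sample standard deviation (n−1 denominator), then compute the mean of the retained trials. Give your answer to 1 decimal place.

n = 9, ΣRT = 5235, M = 581.667
Σ(x−M)² = 34686.00; s = √(34686.00/8) = 65.846
Cutoffs: 581.667 ± 2.5·65.846 → [417.1, 746.3]
No RTs fall outside the cutoffs; all 9 retained. Mean = 5235/9 = 581.667

581.7 ms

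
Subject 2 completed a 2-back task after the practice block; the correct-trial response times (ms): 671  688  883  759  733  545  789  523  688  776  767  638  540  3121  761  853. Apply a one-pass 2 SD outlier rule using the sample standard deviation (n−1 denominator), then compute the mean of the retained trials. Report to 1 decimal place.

n = 16, ΣRT = 13735, M = 858.438
Σ(x−M)² = 5628903.94; s = √(5628903.94/15) = 612.585
Cutoffs: 858.438 ± 2·612.585 → [-366.7, 2083.6]
Outside: 3121 → excluded.
Retained (n=15): Σ = 10614, mean = 10614/15 = 707.600

707.6 ms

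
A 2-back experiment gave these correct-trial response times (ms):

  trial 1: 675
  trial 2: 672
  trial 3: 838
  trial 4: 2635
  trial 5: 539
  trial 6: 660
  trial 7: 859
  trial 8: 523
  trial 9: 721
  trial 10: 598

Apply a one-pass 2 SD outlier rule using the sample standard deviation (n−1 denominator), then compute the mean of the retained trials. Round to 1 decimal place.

676.1 ms

n = 10, ΣRT = 8720, M = 872.000
Σ(x−M)² = 3563814.00; s = √(3563814.00/9) = 629.269
Cutoffs: 872.000 ± 2·629.269 → [-386.5, 2130.5]
Outside: 2635 → excluded.
Retained (n=9): Σ = 6085, mean = 6085/9 = 676.111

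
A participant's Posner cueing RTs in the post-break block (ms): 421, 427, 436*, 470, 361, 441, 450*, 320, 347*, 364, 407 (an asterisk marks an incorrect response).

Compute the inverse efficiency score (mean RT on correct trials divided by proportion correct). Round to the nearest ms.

552 ms

Correct trials (n=8): 421, 427, 470, 361, 441, 320, 364, 407
Mean correct RT = 3211/8 = 401.3750 ms
Proportion correct = 8/11
IES = 401.3750 / (8/11) = 551.891 ms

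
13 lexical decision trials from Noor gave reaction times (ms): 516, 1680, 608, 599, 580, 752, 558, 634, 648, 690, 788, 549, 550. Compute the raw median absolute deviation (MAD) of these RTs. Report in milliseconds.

Sorted: 516, 549, 550, 558, 580, 599, 608, 634, 648, 690, 752, 788, 1680 → median = 608
|x − 608|: 92, 1072, 0, 9, 28, 144, 50, 26, 40, 82, 180, 59, 58
Sorted deviations: 0, 9, 26, 28, 40, 50, 58, 59, 82, 92, 144, 180, 1072 → MAD = 58

58 ms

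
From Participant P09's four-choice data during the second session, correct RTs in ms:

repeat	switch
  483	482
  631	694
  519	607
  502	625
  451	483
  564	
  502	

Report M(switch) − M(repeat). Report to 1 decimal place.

56.5 ms

M(repeat) = 3652/7 = 521.714
M(switch) = 2891/5 = 578.200
Difference = 578.200 − 521.714 = 56.486 ms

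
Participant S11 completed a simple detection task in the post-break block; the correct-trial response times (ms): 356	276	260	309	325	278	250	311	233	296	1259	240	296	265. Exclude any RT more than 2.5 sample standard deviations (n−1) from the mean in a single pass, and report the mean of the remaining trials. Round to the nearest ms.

n = 14, ΣRT = 4954, M = 353.857
Σ(x−M)² = 897541.71; s = √(897541.71/13) = 262.758
Cutoffs: 353.857 ± 2.5·262.758 → [-303.0, 1010.8]
Outside: 1259 → excluded.
Retained (n=13): Σ = 3695, mean = 3695/13 = 284.231

284 ms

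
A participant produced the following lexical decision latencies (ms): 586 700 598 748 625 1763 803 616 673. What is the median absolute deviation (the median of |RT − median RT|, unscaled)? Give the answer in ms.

Sorted: 586, 598, 616, 625, 673, 700, 748, 803, 1763 → median = 673
|x − 673|: 87, 27, 75, 75, 48, 1090, 130, 57, 0
Sorted deviations: 0, 27, 48, 57, 75, 75, 87, 130, 1090 → MAD = 75

75 ms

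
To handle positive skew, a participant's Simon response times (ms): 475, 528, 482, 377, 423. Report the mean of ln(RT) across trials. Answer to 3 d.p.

ln(RT): 6.1633, 6.2691, 6.1779, 5.9322, 6.0474
Σ ln(RT) = 30.5900
Mean = 30.5900/5 = 6.11799

6.118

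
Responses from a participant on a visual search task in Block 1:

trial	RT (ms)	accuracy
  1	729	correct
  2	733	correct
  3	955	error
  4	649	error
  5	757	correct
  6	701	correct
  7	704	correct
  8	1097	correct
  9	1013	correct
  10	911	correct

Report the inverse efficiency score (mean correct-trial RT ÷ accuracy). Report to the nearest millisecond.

1038 ms

Correct trials (n=8): 729, 733, 757, 701, 704, 1097, 1013, 911
Mean correct RT = 6645/8 = 830.6250 ms
Proportion correct = 8/10
IES = 830.6250 / (8/10) = 1038.281 ms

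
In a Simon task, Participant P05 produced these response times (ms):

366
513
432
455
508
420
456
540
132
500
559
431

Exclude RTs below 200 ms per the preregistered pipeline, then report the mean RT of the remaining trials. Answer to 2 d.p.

Excluded: 132
Retained (n=11): Σ = 5180
Mean = 5180/11 = 470.9091

470.91 ms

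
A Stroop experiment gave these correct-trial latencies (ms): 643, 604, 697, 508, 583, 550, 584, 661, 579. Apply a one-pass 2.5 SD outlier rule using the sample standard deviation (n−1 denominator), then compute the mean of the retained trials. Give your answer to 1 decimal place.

601.0 ms

n = 9, ΣRT = 5409, M = 601.000
Σ(x−M)² = 26936.00; s = √(26936.00/8) = 58.026
Cutoffs: 601.000 ± 2.5·58.026 → [455.9, 746.1]
No RTs fall outside the cutoffs; all 9 retained. Mean = 5409/9 = 601.000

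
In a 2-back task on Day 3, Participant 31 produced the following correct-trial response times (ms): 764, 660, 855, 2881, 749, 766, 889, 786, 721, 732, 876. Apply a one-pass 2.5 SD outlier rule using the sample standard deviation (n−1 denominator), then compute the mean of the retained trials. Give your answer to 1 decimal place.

n = 11, ΣRT = 10679, M = 970.818
Σ(x−M)² = 4062029.64; s = √(4062029.64/10) = 637.341
Cutoffs: 970.818 ± 2.5·637.341 → [-622.5, 2564.2]
Outside: 2881 → excluded.
Retained (n=10): Σ = 7798, mean = 7798/10 = 779.800

779.8 ms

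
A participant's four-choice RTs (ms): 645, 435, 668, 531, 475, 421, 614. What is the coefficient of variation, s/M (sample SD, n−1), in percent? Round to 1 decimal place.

n = 7, Σ = 3789, M = 541.2857
Σ(x−M)² = 62365.429; s = √(62365.429/6) = 101.9521
CV = 101.9521 / 541.2857 = 0.18835 = 18.835%

18.8%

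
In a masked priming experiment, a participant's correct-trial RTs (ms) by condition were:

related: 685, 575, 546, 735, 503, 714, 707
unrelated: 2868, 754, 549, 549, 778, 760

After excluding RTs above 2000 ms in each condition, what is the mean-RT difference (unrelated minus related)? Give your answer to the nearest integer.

unrelated: exclude 2868
M(related) = 4465/7 = 637.857
M(unrelated) = 3390/5 = 678.000
Difference = 678.000 − 637.857 = 40.143 ms

40 ms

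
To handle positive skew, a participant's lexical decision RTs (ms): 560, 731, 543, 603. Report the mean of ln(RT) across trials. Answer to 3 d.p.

6.405

ln(RT): 6.3279, 6.5944, 6.2971, 6.4019
Σ ln(RT) = 25.6214
Mean = 25.6214/4 = 6.40534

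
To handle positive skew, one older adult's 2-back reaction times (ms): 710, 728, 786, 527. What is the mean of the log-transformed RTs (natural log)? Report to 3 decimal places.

ln(RT): 6.5653, 6.5903, 6.6670, 6.2672
Σ ln(RT) = 26.0897
Mean = 26.0897/4 = 6.52243

6.522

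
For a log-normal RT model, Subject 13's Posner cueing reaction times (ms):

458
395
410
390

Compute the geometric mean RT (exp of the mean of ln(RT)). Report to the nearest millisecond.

412 ms

ln(RT): 6.1269, 5.9789, 6.0162, 5.9661
Mean ln(RT) = 24.0881/4 = 6.02201
Geometric mean = exp(6.02201) = 412.41 ms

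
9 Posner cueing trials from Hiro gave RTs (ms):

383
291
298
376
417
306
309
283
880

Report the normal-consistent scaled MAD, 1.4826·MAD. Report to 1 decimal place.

38.5 ms

Sorted: 283, 291, 298, 306, 309, 376, 383, 417, 880 → median = 309
|x − 309| sorted: 0, 3, 11, 18, 26, 67, 74, 108, 571 → MAD = 26
Robust SD ≈ 1.4826 × 26 = 38.548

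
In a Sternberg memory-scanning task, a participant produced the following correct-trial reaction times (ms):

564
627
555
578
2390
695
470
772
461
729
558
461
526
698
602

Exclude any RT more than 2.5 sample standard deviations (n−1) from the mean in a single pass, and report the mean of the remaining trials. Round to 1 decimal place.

592.6 ms

n = 15, ΣRT = 10686, M = 712.400
Σ(x−M)² = 3146767.60; s = √(3146767.60/14) = 474.098
Cutoffs: 712.400 ± 2.5·474.098 → [-472.8, 1897.6]
Outside: 2390 → excluded.
Retained (n=14): Σ = 8296, mean = 8296/14 = 592.571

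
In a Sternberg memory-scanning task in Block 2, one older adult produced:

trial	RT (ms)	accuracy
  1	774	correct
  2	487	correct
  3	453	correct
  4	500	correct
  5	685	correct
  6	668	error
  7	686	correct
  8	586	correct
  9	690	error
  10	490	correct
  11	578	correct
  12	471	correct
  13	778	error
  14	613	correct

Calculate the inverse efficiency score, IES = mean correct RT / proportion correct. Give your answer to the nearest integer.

732 ms

Correct trials (n=11): 774, 487, 453, 500, 685, 686, 586, 490, 578, 471, 613
Mean correct RT = 6323/11 = 574.8182 ms
Proportion correct = 11/14
IES = 574.8182 / (11/14) = 731.587 ms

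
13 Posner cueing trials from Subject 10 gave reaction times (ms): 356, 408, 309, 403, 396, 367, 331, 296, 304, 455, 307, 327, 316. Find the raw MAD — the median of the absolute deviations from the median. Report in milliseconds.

27 ms

Sorted: 296, 304, 307, 309, 316, 327, 331, 356, 367, 396, 403, 408, 455 → median = 331
|x − 331|: 25, 77, 22, 72, 65, 36, 0, 35, 27, 124, 24, 4, 15
Sorted deviations: 0, 4, 15, 22, 24, 25, 27, 35, 36, 65, 72, 77, 124 → MAD = 27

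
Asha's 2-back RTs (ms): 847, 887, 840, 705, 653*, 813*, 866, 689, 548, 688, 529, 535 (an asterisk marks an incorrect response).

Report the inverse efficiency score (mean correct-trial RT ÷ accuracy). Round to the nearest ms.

Correct trials (n=10): 847, 887, 840, 705, 866, 689, 548, 688, 529, 535
Mean correct RT = 7134/10 = 713.4000 ms
Proportion correct = 10/12
IES = 713.4000 / (10/12) = 856.080 ms

856 ms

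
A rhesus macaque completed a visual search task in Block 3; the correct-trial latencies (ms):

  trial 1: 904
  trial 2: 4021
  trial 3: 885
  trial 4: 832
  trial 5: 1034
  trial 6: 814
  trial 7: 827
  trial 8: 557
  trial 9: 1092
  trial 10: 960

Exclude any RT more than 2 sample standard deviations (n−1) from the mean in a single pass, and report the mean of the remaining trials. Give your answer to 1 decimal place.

878.3 ms

n = 10, ΣRT = 11926, M = 1192.600
Σ(x−M)² = 9078152.40; s = √(9078152.40/9) = 1004.332
Cutoffs: 1192.600 ± 2·1004.332 → [-816.1, 3201.3]
Outside: 4021 → excluded.
Retained (n=9): Σ = 7905, mean = 7905/9 = 878.333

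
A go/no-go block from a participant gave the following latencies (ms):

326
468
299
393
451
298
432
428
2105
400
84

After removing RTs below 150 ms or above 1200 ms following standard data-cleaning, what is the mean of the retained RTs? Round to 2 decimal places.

Excluded: 84, 2105
Retained (n=9): Σ = 3495
Mean = 3495/9 = 388.3333

388.33 ms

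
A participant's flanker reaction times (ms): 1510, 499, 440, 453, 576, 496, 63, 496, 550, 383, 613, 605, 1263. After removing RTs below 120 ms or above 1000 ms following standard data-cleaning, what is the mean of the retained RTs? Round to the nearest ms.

511 ms

Excluded: 63, 1263, 1510
Retained (n=10): Σ = 5111
Mean = 5111/10 = 511.1000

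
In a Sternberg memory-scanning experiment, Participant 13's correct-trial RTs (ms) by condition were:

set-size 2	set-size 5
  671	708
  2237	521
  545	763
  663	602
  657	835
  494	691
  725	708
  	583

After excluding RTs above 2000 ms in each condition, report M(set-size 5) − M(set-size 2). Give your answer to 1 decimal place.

50.5 ms

set-size 2: exclude 2237
M(set-size 2) = 3755/6 = 625.833
M(set-size 5) = 5411/8 = 676.375
Difference = 676.375 − 625.833 = 50.542 ms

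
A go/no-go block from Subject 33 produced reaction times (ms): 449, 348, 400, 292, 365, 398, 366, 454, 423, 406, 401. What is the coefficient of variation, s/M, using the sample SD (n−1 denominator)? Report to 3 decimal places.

n = 11, Σ = 4302, M = 391.0909
Σ(x−M)² = 21762.909; s = √(21762.909/10) = 46.6507
CV = 46.6507 / 391.0909 = 0.11928

0.119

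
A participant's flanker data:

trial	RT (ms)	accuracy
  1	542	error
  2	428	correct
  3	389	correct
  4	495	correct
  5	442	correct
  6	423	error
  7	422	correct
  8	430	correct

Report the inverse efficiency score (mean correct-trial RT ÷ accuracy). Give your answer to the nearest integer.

579 ms

Correct trials (n=6): 428, 389, 495, 442, 422, 430
Mean correct RT = 2606/6 = 434.3333 ms
Proportion correct = 6/8
IES = 434.3333 / (6/8) = 579.111 ms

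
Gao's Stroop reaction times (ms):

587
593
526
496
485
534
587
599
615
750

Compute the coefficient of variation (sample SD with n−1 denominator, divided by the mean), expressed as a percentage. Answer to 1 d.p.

13.1%

n = 10, Σ = 5772, M = 577.2000
Σ(x−M)² = 51787.600; s = √(51787.600/9) = 75.8563
CV = 75.8563 / 577.2000 = 0.13142 = 13.142%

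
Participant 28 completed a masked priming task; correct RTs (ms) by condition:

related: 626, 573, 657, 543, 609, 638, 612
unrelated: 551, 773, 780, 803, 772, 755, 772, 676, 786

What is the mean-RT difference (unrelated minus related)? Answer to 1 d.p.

M(related) = 4258/7 = 608.286
M(unrelated) = 6668/9 = 740.889
Difference = 740.889 − 608.286 = 132.603 ms

132.6 ms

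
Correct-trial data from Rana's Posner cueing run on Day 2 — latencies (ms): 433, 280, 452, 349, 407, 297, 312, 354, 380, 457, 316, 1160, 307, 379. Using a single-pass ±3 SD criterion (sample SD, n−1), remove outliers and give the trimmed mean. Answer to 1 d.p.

n = 14, ΣRT = 5883, M = 420.214
Σ(x−M)² = 632986.36; s = √(632986.36/13) = 220.661
Cutoffs: 420.214 ± 3·220.661 → [-241.8, 1082.2]
Outside: 1160 → excluded.
Retained (n=13): Σ = 4723, mean = 4723/13 = 363.308

363.3 ms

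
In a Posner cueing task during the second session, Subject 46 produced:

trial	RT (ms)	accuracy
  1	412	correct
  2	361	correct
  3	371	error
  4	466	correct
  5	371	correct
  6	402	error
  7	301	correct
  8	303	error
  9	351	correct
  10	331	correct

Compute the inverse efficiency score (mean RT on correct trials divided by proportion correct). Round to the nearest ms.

529 ms

Correct trials (n=7): 412, 361, 466, 371, 301, 351, 331
Mean correct RT = 2593/7 = 370.4286 ms
Proportion correct = 7/10
IES = 370.4286 / (7/10) = 529.184 ms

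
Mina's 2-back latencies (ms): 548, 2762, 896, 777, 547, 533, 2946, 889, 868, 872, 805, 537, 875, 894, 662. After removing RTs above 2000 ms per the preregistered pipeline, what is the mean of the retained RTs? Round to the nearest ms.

Excluded: 2762, 2946
Retained (n=13): Σ = 9703
Mean = 9703/13 = 746.3846

746 ms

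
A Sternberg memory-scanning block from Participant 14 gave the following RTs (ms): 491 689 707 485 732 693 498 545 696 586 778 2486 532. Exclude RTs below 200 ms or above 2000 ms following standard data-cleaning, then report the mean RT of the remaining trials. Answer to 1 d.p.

619.3 ms

Excluded: 2486
Retained (n=12): Σ = 7432
Mean = 7432/12 = 619.3333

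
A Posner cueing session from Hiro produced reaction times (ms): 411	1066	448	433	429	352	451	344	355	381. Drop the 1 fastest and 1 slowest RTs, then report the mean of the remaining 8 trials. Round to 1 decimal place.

Sorted: 344, 352, 355, 381, 411, 429, 433, 448, 451, 1066
Drop lowest 1 (344) and highest 1 (1066)
Remaining (n=8): Σ = 3260, mean = 3260/8 = 407.500

407.5 ms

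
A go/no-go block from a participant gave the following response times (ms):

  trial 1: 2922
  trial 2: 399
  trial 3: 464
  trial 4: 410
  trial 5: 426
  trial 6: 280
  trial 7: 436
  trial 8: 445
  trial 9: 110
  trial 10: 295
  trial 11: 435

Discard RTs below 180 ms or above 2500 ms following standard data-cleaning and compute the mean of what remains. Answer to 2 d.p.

398.89 ms

Excluded: 110, 2922
Retained (n=9): Σ = 3590
Mean = 3590/9 = 398.8889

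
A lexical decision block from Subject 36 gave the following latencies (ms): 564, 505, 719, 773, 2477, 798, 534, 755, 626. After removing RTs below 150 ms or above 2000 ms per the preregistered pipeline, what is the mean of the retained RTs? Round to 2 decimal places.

Excluded: 2477
Retained (n=8): Σ = 5274
Mean = 5274/8 = 659.2500

659.25 ms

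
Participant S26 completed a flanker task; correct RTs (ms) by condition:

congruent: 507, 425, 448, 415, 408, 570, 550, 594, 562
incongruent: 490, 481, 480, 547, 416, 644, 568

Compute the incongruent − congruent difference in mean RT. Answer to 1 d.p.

20.3 ms

M(congruent) = 4479/9 = 497.667
M(incongruent) = 3626/7 = 518.000
Difference = 518.000 − 497.667 = 20.333 ms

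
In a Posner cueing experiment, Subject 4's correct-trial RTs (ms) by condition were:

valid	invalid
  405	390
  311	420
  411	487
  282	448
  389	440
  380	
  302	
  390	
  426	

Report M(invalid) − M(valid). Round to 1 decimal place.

70.8 ms

M(valid) = 3296/9 = 366.222
M(invalid) = 2185/5 = 437.000
Difference = 437.000 − 366.222 = 70.778 ms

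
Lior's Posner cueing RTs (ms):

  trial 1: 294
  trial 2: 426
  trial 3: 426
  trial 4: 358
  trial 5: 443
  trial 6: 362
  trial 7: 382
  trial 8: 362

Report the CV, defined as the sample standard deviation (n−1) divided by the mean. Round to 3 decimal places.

0.128

n = 8, Σ = 3053, M = 381.6250
Σ(x−M)² = 16711.875; s = √(16711.875/7) = 48.8611
CV = 48.8611 / 381.6250 = 0.12803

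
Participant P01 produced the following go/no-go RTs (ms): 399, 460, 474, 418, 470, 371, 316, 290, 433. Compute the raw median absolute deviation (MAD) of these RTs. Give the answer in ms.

47 ms

Sorted: 290, 316, 371, 399, 418, 433, 460, 470, 474 → median = 418
|x − 418|: 19, 42, 56, 0, 52, 47, 102, 128, 15
Sorted deviations: 0, 15, 19, 42, 47, 52, 56, 102, 128 → MAD = 47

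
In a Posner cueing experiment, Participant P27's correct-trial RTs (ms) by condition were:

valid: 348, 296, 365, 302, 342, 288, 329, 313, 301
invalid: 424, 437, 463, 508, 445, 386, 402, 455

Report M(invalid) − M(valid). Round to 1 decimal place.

M(valid) = 2884/9 = 320.444
M(invalid) = 3520/8 = 440.000
Difference = 440.000 − 320.444 = 119.556 ms

119.6 ms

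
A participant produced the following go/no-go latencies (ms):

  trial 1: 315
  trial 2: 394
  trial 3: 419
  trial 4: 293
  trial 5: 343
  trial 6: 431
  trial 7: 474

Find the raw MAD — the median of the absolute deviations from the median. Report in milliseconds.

51 ms

Sorted: 293, 315, 343, 394, 419, 431, 474 → median = 394
|x − 394|: 79, 0, 25, 101, 51, 37, 80
Sorted deviations: 0, 25, 37, 51, 79, 80, 101 → MAD = 51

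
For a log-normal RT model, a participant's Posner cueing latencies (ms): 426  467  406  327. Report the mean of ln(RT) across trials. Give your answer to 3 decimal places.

5.999

ln(RT): 6.0544, 6.1463, 6.0064, 5.7900
Σ ln(RT) = 23.9971
Mean = 23.9971/4 = 5.99927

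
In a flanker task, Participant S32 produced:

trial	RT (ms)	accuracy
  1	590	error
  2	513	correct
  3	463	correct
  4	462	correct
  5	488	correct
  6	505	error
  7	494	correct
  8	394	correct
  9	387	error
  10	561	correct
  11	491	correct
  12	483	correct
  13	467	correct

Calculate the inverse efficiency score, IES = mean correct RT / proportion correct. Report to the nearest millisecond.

626 ms

Correct trials (n=10): 513, 463, 462, 488, 494, 394, 561, 491, 483, 467
Mean correct RT = 4816/10 = 481.6000 ms
Proportion correct = 10/13
IES = 481.6000 / (10/13) = 626.080 ms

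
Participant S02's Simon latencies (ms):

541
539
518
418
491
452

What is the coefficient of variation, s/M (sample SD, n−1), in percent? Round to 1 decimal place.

n = 6, Σ = 2959, M = 493.1667
Σ(x−M)² = 12354.833; s = √(12354.833/5) = 49.7088
CV = 49.7088 / 493.1667 = 0.10080 = 10.080%

10.1%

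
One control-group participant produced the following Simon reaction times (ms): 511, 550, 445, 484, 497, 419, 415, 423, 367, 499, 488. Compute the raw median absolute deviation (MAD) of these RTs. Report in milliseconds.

Sorted: 367, 415, 419, 423, 445, 484, 488, 497, 499, 511, 550 → median = 484
|x − 484|: 27, 66, 39, 0, 13, 65, 69, 61, 117, 15, 4
Sorted deviations: 0, 4, 13, 15, 27, 39, 61, 65, 66, 69, 117 → MAD = 39

39 ms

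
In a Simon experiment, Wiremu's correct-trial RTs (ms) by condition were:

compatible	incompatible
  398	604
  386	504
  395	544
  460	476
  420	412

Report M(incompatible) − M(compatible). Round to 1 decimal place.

M(compatible) = 2059/5 = 411.800
M(incompatible) = 2540/5 = 508.000
Difference = 508.000 − 411.800 = 96.200 ms

96.2 ms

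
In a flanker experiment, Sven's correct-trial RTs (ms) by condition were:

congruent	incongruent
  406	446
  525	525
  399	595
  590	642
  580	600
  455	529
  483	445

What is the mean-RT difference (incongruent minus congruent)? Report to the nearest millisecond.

M(congruent) = 3438/7 = 491.143
M(incongruent) = 3782/7 = 540.286
Difference = 540.286 − 491.143 = 49.143 ms

49 ms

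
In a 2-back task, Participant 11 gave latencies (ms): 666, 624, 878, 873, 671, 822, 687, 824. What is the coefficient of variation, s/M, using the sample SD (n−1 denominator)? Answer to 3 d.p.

n = 8, Σ = 6045, M = 755.6250
Σ(x−M)² = 75061.875; s = √(75061.875/7) = 103.5525
CV = 103.5525 / 755.6250 = 0.13704

0.137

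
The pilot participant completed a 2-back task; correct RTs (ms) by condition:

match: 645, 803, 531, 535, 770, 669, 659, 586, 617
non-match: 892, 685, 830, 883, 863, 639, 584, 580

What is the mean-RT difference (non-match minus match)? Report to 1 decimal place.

M(match) = 5815/9 = 646.111
M(non-match) = 5956/8 = 744.500
Difference = 744.500 − 646.111 = 98.389 ms

98.4 ms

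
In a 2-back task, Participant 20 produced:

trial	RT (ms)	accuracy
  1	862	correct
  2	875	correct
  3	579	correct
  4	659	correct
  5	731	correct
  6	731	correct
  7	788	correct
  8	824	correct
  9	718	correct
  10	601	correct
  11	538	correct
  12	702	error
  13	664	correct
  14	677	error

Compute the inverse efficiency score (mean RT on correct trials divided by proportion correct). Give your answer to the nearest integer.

Correct trials (n=12): 862, 875, 579, 659, 731, 731, 788, 824, 718, 601, 538, 664
Mean correct RT = 8570/12 = 714.1667 ms
Proportion correct = 12/14
IES = 714.1667 / (12/14) = 833.194 ms

833 ms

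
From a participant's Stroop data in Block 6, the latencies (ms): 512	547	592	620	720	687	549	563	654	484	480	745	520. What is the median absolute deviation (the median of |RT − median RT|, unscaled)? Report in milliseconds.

Sorted: 480, 484, 512, 520, 547, 549, 563, 592, 620, 654, 687, 720, 745 → median = 563
|x − 563|: 51, 16, 29, 57, 157, 124, 14, 0, 91, 79, 83, 182, 43
Sorted deviations: 0, 14, 16, 29, 43, 51, 57, 79, 83, 91, 124, 157, 182 → MAD = 57

57 ms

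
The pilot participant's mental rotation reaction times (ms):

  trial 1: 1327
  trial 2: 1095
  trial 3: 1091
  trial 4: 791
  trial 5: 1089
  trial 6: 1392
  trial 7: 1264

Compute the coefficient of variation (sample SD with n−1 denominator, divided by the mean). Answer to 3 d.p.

n = 7, Σ = 8049, M = 1149.8571
Σ(x−M)² = 241996.857; s = √(241996.857/6) = 200.8303
CV = 200.8303 / 1149.8571 = 0.17466

0.175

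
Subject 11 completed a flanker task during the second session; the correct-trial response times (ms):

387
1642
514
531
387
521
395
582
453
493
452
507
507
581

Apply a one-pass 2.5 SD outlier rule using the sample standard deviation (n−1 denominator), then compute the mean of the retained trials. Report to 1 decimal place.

n = 14, ΣRT = 7952, M = 568.000
Σ(x−M)² = 1295534.00; s = √(1295534.00/13) = 315.684
Cutoffs: 568.000 ± 2.5·315.684 → [-221.2, 1357.2]
Outside: 1642 → excluded.
Retained (n=13): Σ = 6310, mean = 6310/13 = 485.385

485.4 ms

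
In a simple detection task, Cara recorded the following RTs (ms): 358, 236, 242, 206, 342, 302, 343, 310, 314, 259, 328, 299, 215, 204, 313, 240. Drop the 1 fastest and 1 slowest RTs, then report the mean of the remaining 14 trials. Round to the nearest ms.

Sorted: 204, 206, 215, 236, 240, 242, 259, 299, 302, 310, 313, 314, 328, 342, 343, 358
Drop lowest 1 (204) and highest 1 (358)
Remaining (n=14): Σ = 3949, mean = 3949/14 = 282.071

282 ms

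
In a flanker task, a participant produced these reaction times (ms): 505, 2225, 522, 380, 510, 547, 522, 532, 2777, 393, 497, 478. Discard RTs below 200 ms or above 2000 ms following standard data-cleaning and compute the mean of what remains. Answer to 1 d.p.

488.6 ms

Excluded: 2225, 2777
Retained (n=10): Σ = 4886
Mean = 4886/10 = 488.6000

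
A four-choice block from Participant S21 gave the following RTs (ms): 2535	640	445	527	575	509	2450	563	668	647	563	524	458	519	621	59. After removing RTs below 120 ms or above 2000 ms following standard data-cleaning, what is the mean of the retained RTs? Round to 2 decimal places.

Excluded: 59, 2450, 2535
Retained (n=13): Σ = 7259
Mean = 7259/13 = 558.3846

558.38 ms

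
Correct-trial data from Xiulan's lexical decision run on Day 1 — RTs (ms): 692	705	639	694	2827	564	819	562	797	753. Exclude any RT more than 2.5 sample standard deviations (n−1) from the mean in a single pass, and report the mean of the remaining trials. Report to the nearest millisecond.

n = 10, ΣRT = 9052, M = 905.200
Σ(x−M)² = 4170823.60; s = √(4170823.60/9) = 680.753
Cutoffs: 905.200 ± 2.5·680.753 → [-796.7, 2607.1]
Outside: 2827 → excluded.
Retained (n=9): Σ = 6225, mean = 6225/9 = 691.667

692 ms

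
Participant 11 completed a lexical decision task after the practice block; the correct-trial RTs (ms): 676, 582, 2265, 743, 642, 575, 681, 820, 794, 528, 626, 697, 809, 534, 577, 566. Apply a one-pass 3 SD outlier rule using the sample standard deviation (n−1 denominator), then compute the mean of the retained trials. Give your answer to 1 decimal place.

n = 16, ΣRT = 12115, M = 757.188
Σ(x−M)² = 2563424.44; s = √(2563424.44/15) = 413.394
Cutoffs: 757.188 ± 3·413.394 → [-483.0, 1997.4]
Outside: 2265 → excluded.
Retained (n=15): Σ = 9850, mean = 9850/15 = 656.667

656.7 ms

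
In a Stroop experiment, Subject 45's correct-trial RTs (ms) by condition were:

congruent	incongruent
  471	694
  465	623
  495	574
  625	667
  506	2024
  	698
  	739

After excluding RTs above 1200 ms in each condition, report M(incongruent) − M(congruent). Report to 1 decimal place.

incongruent: exclude 2024
M(congruent) = 2562/5 = 512.400
M(incongruent) = 3995/6 = 665.833
Difference = 665.833 − 512.400 = 153.433 ms

153.4 ms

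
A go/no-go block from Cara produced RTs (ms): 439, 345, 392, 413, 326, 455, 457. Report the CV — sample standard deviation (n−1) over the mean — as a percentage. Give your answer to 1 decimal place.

n = 7, Σ = 2827, M = 403.8571
Σ(x−M)² = 16424.857; s = √(16424.857/6) = 52.3209
CV = 52.3209 / 403.8571 = 0.12955 = 12.955%

13.0%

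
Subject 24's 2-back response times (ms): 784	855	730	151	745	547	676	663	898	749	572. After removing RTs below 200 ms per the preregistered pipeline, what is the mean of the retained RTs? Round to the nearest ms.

Excluded: 151
Retained (n=10): Σ = 7219
Mean = 7219/10 = 721.9000

722 ms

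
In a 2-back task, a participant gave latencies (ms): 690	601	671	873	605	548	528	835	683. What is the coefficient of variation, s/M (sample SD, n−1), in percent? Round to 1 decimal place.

n = 9, Σ = 6034, M = 670.4444
Σ(x−M)² = 113036.222; s = √(113036.222/8) = 118.8677
CV = 118.8677 / 670.4444 = 0.17730 = 17.730%

17.7%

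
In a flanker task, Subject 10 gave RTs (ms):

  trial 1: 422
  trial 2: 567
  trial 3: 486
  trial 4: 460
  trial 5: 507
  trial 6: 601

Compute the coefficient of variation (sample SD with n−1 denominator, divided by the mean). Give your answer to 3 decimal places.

0.132

n = 6, Σ = 3043, M = 507.1667
Σ(x−M)² = 22310.833; s = √(22310.833/5) = 66.7995
CV = 66.7995 / 507.1667 = 0.13171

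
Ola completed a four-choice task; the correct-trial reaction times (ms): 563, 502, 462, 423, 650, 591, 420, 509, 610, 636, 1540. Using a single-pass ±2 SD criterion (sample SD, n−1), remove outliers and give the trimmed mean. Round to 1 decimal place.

n = 11, ΣRT = 6906, M = 627.818
Σ(x−M)² = 981091.64; s = √(981091.64/10) = 313.224
Cutoffs: 627.818 ± 2·313.224 → [1.4, 1254.3]
Outside: 1540 → excluded.
Retained (n=10): Σ = 5366, mean = 5366/10 = 536.600

536.6 ms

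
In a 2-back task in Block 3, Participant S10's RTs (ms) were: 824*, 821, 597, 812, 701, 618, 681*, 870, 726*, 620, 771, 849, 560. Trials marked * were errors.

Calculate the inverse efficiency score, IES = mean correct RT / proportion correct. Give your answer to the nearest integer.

938 ms

Correct trials (n=10): 821, 597, 812, 701, 618, 870, 620, 771, 849, 560
Mean correct RT = 7219/10 = 721.9000 ms
Proportion correct = 10/13
IES = 721.9000 / (10/13) = 938.470 ms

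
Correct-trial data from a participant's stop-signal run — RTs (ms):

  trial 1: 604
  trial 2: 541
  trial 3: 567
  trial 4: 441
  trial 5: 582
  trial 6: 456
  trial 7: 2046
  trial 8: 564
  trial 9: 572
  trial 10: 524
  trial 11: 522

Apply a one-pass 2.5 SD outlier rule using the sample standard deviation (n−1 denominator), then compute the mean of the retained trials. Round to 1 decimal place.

n = 11, ΣRT = 7419, M = 674.455
Σ(x−M)² = 2094804.73; s = √(2094804.73/10) = 457.690
Cutoffs: 674.455 ± 2.5·457.690 → [-469.8, 1818.7]
Outside: 2046 → excluded.
Retained (n=10): Σ = 5373, mean = 5373/10 = 537.300

537.3 ms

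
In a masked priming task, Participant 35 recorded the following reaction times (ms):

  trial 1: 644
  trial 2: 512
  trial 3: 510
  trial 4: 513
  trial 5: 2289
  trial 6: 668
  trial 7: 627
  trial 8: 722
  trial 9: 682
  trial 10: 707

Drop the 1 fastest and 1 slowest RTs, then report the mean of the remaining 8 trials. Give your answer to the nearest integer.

Sorted: 510, 512, 513, 627, 644, 668, 682, 707, 722, 2289
Drop lowest 1 (510) and highest 1 (2289)
Remaining (n=8): Σ = 5075, mean = 5075/8 = 634.375

634 ms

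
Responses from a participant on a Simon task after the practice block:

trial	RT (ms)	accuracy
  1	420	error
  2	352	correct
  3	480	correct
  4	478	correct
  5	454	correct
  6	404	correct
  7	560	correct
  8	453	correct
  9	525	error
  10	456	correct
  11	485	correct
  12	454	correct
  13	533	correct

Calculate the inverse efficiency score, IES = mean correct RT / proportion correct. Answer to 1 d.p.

Correct trials (n=11): 352, 480, 478, 454, 404, 560, 453, 456, 485, 454, 533
Mean correct RT = 5109/11 = 464.4545 ms
Proportion correct = 11/13
IES = 464.4545 / (11/13) = 548.901 ms

548.9 ms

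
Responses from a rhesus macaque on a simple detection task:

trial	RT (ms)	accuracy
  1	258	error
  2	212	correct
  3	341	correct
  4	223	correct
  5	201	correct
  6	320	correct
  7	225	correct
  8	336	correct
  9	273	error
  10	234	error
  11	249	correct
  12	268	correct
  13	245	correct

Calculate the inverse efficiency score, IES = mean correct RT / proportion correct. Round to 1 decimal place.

Correct trials (n=10): 212, 341, 223, 201, 320, 225, 336, 249, 268, 245
Mean correct RT = 2620/10 = 262.0000 ms
Proportion correct = 10/13
IES = 262.0000 / (10/13) = 340.600 ms

340.6 ms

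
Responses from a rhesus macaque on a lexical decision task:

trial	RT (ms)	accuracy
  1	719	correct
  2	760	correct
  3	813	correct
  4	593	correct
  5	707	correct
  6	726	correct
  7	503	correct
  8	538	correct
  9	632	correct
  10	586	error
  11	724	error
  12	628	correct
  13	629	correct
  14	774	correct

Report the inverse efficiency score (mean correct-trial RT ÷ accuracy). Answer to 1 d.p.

779.9 ms

Correct trials (n=12): 719, 760, 813, 593, 707, 726, 503, 538, 632, 628, 629, 774
Mean correct RT = 8022/12 = 668.5000 ms
Proportion correct = 12/14
IES = 668.5000 / (12/14) = 779.917 ms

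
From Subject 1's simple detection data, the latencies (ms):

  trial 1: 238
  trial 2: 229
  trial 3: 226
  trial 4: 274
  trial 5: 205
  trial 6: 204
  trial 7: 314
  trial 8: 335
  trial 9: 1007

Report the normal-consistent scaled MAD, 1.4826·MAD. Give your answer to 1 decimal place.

50.4 ms

Sorted: 204, 205, 226, 229, 238, 274, 314, 335, 1007 → median = 238
|x − 238| sorted: 0, 9, 12, 33, 34, 36, 76, 97, 769 → MAD = 34
Robust SD ≈ 1.4826 × 34 = 50.408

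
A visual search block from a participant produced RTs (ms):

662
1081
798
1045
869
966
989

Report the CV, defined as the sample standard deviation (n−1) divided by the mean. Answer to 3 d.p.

n = 7, Σ = 6410, M = 915.7143
Σ(x−M)² = 132343.429; s = √(132343.429/6) = 148.5168
CV = 148.5168 / 915.7143 = 0.16219

0.162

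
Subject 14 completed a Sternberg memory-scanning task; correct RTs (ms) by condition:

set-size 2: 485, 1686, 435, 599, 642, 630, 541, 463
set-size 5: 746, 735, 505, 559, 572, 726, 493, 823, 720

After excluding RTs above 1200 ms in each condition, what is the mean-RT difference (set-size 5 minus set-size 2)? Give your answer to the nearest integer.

set-size 2: exclude 1686
M(set-size 2) = 3795/7 = 542.143
M(set-size 5) = 5879/9 = 653.222
Difference = 653.222 − 542.143 = 111.079 ms

111 ms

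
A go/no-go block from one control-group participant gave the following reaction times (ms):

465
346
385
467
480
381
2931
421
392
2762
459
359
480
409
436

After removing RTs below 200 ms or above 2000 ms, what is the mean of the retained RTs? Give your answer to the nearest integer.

422 ms

Excluded: 2762, 2931
Retained (n=13): Σ = 5480
Mean = 5480/13 = 421.5385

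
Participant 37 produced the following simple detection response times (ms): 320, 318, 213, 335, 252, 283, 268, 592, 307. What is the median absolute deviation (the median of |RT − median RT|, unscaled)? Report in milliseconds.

28 ms

Sorted: 213, 252, 268, 283, 307, 318, 320, 335, 592 → median = 307
|x − 307|: 13, 11, 94, 28, 55, 24, 39, 285, 0
Sorted deviations: 0, 11, 13, 24, 28, 39, 55, 94, 285 → MAD = 28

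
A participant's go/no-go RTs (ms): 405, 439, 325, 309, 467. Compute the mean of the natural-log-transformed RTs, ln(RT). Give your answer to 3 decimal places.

ln(RT): 6.0039, 6.0845, 5.7838, 5.7333, 6.1463
Σ ln(RT) = 29.7519
Mean = 29.7519/5 = 5.95038

5.950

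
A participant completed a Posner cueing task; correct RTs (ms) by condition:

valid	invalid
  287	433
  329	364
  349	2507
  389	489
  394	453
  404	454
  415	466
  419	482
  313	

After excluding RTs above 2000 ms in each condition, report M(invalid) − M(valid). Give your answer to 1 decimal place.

invalid: exclude 2507
M(valid) = 3299/9 = 366.556
M(invalid) = 3141/7 = 448.714
Difference = 448.714 − 366.556 = 82.159 ms

82.2 ms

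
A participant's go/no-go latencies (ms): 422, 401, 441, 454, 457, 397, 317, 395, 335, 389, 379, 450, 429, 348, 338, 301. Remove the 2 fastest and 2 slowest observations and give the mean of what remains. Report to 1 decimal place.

Sorted: 301, 317, 335, 338, 348, 379, 389, 395, 397, 401, 422, 429, 441, 450, 454, 457
Drop lowest 2 (301, 317) and highest 2 (454, 457)
Remaining (n=12): Σ = 4724, mean = 4724/12 = 393.667

393.7 ms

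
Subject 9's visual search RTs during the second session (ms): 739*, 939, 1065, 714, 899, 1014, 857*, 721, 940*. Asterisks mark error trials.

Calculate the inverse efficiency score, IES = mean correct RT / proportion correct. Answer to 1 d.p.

1338.0 ms

Correct trials (n=6): 939, 1065, 714, 899, 1014, 721
Mean correct RT = 5352/6 = 892.0000 ms
Proportion correct = 6/9
IES = 892.0000 / (6/9) = 1338.000 ms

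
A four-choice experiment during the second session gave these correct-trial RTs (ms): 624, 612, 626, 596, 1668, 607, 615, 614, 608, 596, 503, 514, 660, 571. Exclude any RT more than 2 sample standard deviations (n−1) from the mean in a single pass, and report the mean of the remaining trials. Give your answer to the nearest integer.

596 ms

n = 14, ΣRT = 9414, M = 672.429
Σ(x−M)² = 1090389.43; s = √(1090389.43/13) = 289.614
Cutoffs: 672.429 ± 2·289.614 → [93.2, 1251.7]
Outside: 1668 → excluded.
Retained (n=13): Σ = 7746, mean = 7746/13 = 595.846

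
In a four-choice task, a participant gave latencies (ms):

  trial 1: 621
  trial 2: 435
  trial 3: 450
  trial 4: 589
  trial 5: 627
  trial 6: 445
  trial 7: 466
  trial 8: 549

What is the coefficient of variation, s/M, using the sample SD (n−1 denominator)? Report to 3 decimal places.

n = 8, Σ = 4182, M = 522.7500
Σ(x−M)² = 47857.500; s = √(47857.500/7) = 82.6849
CV = 82.6849 / 522.7500 = 0.15817

0.158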